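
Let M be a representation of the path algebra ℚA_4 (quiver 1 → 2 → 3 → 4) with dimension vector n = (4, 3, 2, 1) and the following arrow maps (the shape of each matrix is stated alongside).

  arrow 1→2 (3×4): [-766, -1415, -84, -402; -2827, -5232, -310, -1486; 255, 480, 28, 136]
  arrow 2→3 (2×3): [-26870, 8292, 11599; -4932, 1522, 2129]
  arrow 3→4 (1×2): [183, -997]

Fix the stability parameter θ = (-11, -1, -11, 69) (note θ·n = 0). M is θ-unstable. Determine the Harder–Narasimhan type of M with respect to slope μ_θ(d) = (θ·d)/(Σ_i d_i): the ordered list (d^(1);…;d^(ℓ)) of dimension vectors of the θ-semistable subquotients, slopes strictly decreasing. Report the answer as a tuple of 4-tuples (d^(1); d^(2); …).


Via rank(M_{q-1}∘⋯∘M_p): M ≅ I[1,1], I[1,2], I[1,3], I[1,4].
μ_θ-semistable layers: μ^(1)=69; μ^(2)=-1; μ^(3)=-6; μ^(4)=-11

((0, 0, 0, 1); (0, 1, 0, 0); (0, 2, 2, 0); (4, 0, 0, 0))


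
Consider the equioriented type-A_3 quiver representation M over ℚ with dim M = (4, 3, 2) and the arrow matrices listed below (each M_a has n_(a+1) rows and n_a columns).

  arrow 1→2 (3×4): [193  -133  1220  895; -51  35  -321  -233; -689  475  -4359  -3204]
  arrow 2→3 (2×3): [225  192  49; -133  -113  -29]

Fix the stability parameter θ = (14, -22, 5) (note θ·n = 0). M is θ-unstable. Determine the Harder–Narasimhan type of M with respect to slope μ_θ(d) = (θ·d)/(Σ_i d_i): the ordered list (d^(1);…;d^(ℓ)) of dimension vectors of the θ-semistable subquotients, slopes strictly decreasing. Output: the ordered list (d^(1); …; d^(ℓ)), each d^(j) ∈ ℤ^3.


Barcode: M ≅ I[1,1], I[1,2], I[1,3]^2. HN layers by μ_θ (3 steps, strictly decreasing):
  μ^(1)=14; μ^(2)=5; μ^(3)=-4

((1, 0, 0); (0, 0, 2); (3, 3, 0))


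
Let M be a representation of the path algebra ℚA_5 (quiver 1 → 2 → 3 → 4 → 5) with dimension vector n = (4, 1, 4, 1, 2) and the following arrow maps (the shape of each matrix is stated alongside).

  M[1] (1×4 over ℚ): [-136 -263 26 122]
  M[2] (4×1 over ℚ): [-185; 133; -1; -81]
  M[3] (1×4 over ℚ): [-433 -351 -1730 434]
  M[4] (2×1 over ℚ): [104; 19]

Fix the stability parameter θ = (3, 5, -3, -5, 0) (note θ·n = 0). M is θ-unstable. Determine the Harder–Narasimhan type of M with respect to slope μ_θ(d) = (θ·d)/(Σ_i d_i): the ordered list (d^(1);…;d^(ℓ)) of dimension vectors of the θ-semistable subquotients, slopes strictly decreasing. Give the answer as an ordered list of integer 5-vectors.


Interval decomposition of M: I[1,1]^3, I[1,5], I[3,3]^3, I[5,5].
HN type (ℓ=3): μ^(1)=3; μ^(2)=0; μ^(3)=-3

((3, 0, 0, 0, 0); (1, 1, 1, 1, 2); (0, 0, 3, 0, 0))


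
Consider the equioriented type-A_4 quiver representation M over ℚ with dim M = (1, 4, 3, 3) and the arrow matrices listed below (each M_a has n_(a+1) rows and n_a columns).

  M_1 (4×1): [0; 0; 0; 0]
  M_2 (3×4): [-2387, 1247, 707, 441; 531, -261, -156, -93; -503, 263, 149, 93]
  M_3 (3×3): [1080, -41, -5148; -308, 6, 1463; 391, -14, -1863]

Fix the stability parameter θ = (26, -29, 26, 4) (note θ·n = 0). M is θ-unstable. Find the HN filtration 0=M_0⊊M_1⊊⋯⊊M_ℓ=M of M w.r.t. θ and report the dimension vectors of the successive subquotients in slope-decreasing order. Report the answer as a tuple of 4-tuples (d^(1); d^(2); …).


Barcode: M ≅ I[1,1], I[2,2]^2, I[2,4]^2, I[3,4]. HN layers by μ_θ (3 steps, strictly decreasing):
  μ^(1)=26; μ^(2)=15; μ^(3)=-29

((1, 0, 0, 0); (0, 0, 3, 3); (0, 4, 0, 0))


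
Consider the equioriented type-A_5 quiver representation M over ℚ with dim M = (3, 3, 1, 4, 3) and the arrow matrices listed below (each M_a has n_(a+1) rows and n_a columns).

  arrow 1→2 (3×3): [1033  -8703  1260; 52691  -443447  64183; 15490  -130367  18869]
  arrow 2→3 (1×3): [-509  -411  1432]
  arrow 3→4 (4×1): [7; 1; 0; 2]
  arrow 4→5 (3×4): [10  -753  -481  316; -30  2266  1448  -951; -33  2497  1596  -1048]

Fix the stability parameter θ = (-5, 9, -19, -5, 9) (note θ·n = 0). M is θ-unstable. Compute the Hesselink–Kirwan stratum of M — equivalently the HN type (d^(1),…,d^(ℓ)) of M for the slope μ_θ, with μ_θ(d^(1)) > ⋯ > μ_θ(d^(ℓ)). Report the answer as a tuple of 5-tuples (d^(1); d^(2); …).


Barcode: M ≅ I[1,2]^2, I[1,5], I[4,4], I[4,5]^2. HN layers by μ_θ (2 steps, strictly decreasing):
  μ^(1)=9; μ^(2)=-5

((0, 2, 0, 0, 3); (3, 1, 1, 4, 0))


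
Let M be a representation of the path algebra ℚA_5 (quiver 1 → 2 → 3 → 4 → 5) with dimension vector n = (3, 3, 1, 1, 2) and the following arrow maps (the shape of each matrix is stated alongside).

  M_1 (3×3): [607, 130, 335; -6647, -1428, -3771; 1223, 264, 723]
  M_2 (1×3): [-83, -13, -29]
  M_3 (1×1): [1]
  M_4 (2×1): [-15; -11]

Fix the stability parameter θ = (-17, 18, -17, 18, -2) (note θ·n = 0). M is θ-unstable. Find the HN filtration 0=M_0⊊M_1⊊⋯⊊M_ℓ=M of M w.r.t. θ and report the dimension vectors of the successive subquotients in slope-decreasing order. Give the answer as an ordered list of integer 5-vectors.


Via rank(M_{q-1}∘⋯∘M_p): M ≅ I[1,1], I[1,2], I[1,5], I[2,2], I[5,5].
μ_θ-semistable layers: μ^(1)=18; μ^(2)=8; μ^(3)=1/2; μ^(4)=-2; μ^(5)=-17

((0, 2, 0, 0, 0); (0, 0, 0, 1, 1); (0, 1, 1, 0, 0); (0, 0, 0, 0, 1); (3, 0, 0, 0, 0))


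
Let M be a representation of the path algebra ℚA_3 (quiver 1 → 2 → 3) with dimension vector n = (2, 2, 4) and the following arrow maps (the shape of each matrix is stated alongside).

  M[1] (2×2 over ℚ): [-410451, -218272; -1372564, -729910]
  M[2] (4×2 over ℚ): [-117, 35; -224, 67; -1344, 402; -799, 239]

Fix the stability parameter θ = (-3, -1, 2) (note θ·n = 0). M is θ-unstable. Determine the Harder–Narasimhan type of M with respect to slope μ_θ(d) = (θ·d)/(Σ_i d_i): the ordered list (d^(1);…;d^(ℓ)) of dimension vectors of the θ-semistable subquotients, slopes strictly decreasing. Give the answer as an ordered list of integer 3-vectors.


Via rank(M_{q-1}∘⋯∘M_p): M ≅ I[1,3]^2, I[3,3]^2.
μ_θ-semistable layers: μ^(1)=2; μ^(2)=-1; μ^(3)=-3

((0, 0, 4); (0, 2, 0); (2, 0, 0))


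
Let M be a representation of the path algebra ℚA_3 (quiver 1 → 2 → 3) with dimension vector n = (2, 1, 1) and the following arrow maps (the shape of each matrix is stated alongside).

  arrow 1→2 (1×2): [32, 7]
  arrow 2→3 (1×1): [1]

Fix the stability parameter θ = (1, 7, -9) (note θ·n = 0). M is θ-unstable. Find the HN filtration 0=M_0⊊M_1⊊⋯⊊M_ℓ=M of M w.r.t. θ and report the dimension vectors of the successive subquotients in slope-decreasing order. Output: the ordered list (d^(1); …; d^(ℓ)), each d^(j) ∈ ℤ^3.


Barcode: M ≅ I[1,1], I[1,3]. HN layers by μ_θ (2 steps, strictly decreasing):
  μ^(1)=1; μ^(2)=-1/3

((1, 0, 0); (1, 1, 1))


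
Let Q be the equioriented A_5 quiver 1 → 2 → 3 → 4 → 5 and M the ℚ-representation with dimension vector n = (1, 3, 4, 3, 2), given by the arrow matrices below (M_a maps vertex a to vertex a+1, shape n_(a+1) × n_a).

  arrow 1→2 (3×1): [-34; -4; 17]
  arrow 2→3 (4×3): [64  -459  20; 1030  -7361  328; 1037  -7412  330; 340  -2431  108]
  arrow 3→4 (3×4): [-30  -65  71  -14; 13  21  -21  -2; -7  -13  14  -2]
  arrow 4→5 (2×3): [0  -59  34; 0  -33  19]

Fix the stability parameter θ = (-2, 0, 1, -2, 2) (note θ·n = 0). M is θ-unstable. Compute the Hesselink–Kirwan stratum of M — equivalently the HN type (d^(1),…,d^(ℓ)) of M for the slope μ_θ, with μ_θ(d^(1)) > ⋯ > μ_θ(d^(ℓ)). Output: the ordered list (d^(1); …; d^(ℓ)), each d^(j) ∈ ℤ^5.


Interval decomposition of M: I[1,2], I[2,4], I[2,5], I[3,3], I[3,5].
HN type (ℓ=6): μ^(1)=2; μ^(2)=1; μ^(3)=0; μ^(4)=-1/3; μ^(5)=-1/2; μ^(6)=-2

((0, 0, 0, 0, 2); (0, 0, 1, 0, 0); (0, 1, 0, 0, 0); (0, 2, 2, 2, 0); (0, 0, 1, 1, 0); (1, 0, 0, 0, 0))


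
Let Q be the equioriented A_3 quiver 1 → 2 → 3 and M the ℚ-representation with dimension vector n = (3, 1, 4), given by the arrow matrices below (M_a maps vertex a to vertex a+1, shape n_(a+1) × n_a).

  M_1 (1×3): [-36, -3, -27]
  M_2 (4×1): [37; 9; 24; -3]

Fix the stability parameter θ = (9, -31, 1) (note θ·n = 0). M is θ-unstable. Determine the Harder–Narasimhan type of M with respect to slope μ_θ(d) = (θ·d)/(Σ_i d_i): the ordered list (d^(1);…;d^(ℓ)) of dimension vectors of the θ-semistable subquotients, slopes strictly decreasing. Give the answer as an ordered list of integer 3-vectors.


Barcode: M ≅ I[1,1]^2, I[1,3], I[3,3]^3. HN layers by μ_θ (3 steps, strictly decreasing):
  μ^(1)=9; μ^(2)=1; μ^(3)=-11

((2, 0, 0); (0, 0, 4); (1, 1, 0))


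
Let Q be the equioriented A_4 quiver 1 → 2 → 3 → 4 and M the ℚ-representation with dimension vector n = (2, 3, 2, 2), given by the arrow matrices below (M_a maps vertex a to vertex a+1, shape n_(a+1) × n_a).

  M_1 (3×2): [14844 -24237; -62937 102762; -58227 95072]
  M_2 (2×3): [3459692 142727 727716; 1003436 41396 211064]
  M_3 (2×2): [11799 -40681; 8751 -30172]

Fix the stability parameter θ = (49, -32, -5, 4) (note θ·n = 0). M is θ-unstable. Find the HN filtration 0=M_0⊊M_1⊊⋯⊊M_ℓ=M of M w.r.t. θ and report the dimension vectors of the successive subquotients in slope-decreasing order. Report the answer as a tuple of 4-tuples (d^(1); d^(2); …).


Via rank(M_{q-1}∘⋯∘M_p): M ≅ I[1,4]^2, I[2,2].
μ_θ-semistable layers: μ^(1)=4; μ^(2)=-32

((2, 2, 2, 2); (0, 1, 0, 0))


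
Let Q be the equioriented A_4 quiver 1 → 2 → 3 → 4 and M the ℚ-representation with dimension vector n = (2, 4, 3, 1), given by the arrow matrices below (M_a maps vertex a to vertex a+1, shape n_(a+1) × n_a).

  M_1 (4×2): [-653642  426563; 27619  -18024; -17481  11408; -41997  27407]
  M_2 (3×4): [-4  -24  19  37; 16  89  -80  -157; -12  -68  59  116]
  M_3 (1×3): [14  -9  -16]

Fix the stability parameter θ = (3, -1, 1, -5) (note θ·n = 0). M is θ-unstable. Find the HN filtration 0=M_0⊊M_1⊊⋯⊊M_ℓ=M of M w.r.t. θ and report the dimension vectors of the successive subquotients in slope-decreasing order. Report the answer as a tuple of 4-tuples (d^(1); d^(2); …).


Barcode: M ≅ I[1,3], I[1,4], I[2,2], I[2,3]. HN layers by μ_θ (3 steps, strictly decreasing):
  μ^(1)=1; μ^(2)=-1/2; μ^(3)=-1

((1, 1, 2, 0); (1, 1, 1, 1); (0, 2, 0, 0))


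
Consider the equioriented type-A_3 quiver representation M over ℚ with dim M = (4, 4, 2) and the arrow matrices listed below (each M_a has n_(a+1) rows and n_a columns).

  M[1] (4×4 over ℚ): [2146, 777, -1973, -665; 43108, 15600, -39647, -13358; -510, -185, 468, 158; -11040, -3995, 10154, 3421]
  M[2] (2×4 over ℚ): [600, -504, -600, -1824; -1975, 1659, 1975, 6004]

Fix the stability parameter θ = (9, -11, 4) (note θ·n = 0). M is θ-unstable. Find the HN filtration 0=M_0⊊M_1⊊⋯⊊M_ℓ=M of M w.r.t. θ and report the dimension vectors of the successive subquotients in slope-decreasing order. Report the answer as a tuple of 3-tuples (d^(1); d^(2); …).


Interval decomposition of M: I[1,2]^3, I[1,3], I[3,3].
HN type (ℓ=2): μ^(1)=4; μ^(2)=-1

((0, 0, 2); (4, 4, 0))


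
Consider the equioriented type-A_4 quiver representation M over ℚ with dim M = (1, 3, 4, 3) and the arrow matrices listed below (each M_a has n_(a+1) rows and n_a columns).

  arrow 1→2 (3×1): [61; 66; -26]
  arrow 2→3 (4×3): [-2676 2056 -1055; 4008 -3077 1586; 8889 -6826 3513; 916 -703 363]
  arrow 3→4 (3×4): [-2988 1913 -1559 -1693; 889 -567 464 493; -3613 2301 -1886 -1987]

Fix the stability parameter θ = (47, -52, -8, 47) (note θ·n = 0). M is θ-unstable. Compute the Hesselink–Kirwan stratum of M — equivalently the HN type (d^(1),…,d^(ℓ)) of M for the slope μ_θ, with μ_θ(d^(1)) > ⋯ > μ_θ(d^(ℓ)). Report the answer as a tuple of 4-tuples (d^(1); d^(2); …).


Barcode: M ≅ I[1,4], I[2,3], I[2,4], I[3,3], I[4,4]. HN layers by μ_θ (4 steps, strictly decreasing):
  μ^(1)=47; μ^(2)=-13/3; μ^(3)=-8; μ^(4)=-52

((0, 0, 0, 3); (1, 1, 1, 0); (0, 0, 3, 0); (0, 2, 0, 0))


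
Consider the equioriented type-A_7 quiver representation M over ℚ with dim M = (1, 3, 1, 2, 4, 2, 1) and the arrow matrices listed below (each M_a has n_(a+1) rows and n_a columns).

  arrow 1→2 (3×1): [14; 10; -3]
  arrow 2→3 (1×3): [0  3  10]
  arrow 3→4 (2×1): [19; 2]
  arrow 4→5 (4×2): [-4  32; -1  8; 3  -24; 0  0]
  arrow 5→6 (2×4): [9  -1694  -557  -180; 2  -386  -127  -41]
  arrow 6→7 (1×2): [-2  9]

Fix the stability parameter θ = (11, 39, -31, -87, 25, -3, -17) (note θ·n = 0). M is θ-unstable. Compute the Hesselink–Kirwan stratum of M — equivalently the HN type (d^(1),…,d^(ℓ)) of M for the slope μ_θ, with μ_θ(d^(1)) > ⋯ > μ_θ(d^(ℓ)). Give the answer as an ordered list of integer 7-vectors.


Barcode: M ≅ I[1,2], I[2,2], I[2,7], I[4,4], I[5,5]^2, I[5,6]. HN layers by μ_θ (6 steps, strictly decreasing):
  μ^(1)=39; μ^(2)=25; μ^(3)=11; μ^(4)=5/3; μ^(5)=-79/3; μ^(6)=-87

((0, 2, 0, 0, 0, 0, 0); (0, 0, 0, 0, 2, 0, 0); (1, 0, 0, 0, 1, 1, 0); (0, 0, 0, 0, 1, 1, 1); (0, 1, 1, 1, 0, 0, 0); (0, 0, 0, 1, 0, 0, 0))


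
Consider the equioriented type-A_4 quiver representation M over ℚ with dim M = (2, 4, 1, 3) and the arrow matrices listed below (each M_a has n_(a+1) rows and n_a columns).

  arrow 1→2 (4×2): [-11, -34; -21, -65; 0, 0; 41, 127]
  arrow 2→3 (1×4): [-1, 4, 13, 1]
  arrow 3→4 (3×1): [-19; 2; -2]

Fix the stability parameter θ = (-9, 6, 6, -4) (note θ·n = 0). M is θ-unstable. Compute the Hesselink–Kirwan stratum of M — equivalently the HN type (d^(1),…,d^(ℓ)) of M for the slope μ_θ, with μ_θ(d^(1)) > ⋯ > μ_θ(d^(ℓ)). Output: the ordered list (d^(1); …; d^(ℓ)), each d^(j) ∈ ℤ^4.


Barcode: M ≅ I[1,2], I[1,4], I[2,2]^2, I[4,4]^2. HN layers by μ_θ (4 steps, strictly decreasing):
  μ^(1)=6; μ^(2)=8/3; μ^(3)=-4; μ^(4)=-9

((0, 3, 0, 0); (0, 1, 1, 1); (0, 0, 0, 2); (2, 0, 0, 0))


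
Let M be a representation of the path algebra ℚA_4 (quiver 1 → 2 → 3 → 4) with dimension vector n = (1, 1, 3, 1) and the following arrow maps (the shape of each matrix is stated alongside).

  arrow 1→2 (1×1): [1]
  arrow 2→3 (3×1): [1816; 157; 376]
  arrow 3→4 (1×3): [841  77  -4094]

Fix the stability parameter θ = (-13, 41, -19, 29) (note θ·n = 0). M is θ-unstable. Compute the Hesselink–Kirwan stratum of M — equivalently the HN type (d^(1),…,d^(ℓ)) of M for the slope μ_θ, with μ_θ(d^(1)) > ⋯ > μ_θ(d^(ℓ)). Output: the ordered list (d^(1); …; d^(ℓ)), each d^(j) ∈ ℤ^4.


Interval decomposition of M: I[1,4], I[3,3]^2.
HN type (ℓ=4): μ^(1)=29; μ^(2)=11; μ^(3)=-13; μ^(4)=-19

((0, 0, 0, 1); (0, 1, 1, 0); (1, 0, 0, 0); (0, 0, 2, 0))


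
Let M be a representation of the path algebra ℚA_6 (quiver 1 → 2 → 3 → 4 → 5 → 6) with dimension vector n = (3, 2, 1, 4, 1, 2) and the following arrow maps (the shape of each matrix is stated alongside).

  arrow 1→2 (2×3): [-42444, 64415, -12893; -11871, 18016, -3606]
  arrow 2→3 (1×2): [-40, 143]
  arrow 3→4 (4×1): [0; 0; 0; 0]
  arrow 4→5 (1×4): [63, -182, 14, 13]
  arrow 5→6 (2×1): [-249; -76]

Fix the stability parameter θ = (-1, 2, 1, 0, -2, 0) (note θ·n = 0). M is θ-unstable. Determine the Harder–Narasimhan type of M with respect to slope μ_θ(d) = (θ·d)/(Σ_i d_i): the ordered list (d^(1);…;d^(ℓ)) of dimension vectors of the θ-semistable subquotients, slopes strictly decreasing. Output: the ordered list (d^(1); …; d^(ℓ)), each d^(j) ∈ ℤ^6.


Via rank(M_{q-1}∘⋯∘M_p): M ≅ I[1,1], I[1,2], I[1,3], I[4,4]^3, I[4,6], I[6,6].
μ_θ-semistable layers: μ^(1)=2; μ^(2)=3/2; μ^(3)=0; μ^(4)=-1

((0, 1, 0, 0, 0, 0); (0, 1, 1, 0, 0, 0); (0, 0, 0, 3, 0, 2); (3, 0, 0, 1, 1, 0))


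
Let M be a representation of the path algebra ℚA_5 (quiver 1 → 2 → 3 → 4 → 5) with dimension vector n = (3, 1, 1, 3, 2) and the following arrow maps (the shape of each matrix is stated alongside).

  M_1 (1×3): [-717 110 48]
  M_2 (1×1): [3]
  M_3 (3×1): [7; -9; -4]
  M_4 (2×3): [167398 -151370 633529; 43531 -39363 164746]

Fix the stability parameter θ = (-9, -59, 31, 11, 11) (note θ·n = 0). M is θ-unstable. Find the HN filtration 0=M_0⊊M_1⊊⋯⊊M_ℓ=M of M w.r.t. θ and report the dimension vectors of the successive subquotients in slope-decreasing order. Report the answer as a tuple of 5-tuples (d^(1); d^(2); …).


Via rank(M_{q-1}∘⋯∘M_p): M ≅ I[1,1]^2, I[1,4], I[4,5]^2.
μ_θ-semistable layers: μ^(1)=21; μ^(2)=11; μ^(3)=-9; μ^(4)=-34

((0, 0, 1, 1, 0); (0, 0, 0, 2, 2); (2, 0, 0, 0, 0); (1, 1, 0, 0, 0))


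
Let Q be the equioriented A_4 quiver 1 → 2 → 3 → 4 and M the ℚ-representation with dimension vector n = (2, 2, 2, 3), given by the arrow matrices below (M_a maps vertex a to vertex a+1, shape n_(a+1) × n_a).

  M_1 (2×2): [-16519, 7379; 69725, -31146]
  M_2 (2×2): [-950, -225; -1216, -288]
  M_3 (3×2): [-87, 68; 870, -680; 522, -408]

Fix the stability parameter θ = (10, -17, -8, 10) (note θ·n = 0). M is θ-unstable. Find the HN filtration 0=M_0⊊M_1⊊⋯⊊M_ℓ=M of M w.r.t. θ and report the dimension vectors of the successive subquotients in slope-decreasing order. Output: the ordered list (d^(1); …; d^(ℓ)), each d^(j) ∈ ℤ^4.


Barcode: M ≅ I[1,2], I[1,4], I[3,3], I[4,4]^2. HN layers by μ_θ (4 steps, strictly decreasing):
  μ^(1)=10; μ^(2)=-7/2; μ^(3)=-5; μ^(4)=-8

((0, 0, 0, 3); (1, 1, 0, 0); (1, 1, 1, 0); (0, 0, 1, 0))


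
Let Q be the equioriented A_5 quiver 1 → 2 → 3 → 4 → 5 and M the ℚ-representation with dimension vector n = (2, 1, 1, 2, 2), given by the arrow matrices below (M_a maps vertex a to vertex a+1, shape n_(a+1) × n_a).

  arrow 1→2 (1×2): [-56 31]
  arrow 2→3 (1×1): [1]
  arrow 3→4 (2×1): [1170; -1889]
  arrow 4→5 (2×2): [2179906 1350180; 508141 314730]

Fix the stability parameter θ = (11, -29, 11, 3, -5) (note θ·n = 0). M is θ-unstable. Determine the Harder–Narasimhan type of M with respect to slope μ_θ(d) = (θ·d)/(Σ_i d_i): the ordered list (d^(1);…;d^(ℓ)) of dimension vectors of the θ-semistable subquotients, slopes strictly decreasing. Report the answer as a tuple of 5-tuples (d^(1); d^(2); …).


Interval decomposition of M: I[1,1], I[1,4], I[4,5], I[5,5].
HN type (ℓ=5): μ^(1)=11; μ^(2)=7; μ^(3)=-1; μ^(4)=-5; μ^(5)=-9

((1, 0, 0, 0, 0); (0, 0, 1, 1, 0); (0, 0, 0, 1, 1); (0, 0, 0, 0, 1); (1, 1, 0, 0, 0))


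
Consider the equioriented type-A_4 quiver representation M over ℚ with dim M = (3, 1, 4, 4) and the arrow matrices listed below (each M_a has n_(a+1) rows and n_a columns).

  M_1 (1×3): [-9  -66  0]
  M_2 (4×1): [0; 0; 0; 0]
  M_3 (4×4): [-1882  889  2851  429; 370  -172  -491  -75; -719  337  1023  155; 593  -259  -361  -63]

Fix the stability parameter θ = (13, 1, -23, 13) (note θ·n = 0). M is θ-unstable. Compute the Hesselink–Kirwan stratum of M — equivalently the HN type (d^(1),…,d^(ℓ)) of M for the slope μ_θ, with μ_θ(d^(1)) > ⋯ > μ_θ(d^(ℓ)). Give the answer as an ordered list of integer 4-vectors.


Interval decomposition of M: I[1,1]^2, I[1,2], I[3,4]^4.
HN type (ℓ=3): μ^(1)=13; μ^(2)=7; μ^(3)=-23

((2, 0, 0, 4); (1, 1, 0, 0); (0, 0, 4, 0))


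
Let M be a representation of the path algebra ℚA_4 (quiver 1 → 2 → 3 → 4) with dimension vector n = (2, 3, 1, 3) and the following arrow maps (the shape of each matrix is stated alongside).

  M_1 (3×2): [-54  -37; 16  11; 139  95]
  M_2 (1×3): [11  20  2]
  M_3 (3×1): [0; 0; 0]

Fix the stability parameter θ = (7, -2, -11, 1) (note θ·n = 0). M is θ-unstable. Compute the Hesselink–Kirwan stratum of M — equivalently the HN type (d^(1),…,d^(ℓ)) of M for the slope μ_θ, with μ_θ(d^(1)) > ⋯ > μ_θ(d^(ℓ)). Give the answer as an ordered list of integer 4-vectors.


Via rank(M_{q-1}∘⋯∘M_p): M ≅ I[1,2], I[1,3], I[2,2], I[4,4]^3.
μ_θ-semistable layers: μ^(1)=5/2; μ^(2)=1; μ^(3)=-2

((1, 1, 0, 0); (0, 0, 0, 3); (1, 2, 1, 0))


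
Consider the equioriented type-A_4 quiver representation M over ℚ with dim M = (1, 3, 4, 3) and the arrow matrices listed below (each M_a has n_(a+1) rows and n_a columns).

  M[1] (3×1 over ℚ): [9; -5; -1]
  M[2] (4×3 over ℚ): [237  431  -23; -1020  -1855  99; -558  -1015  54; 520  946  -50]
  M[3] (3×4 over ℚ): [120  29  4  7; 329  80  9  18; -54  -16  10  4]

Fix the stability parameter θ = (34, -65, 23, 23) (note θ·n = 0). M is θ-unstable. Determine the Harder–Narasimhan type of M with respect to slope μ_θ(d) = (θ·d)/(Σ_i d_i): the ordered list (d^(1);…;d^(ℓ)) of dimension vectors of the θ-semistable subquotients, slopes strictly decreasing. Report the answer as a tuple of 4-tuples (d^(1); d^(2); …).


Interval decomposition of M: I[1,3], I[2,4]^2, I[3,3], I[4,4].
HN type (ℓ=3): μ^(1)=23; μ^(2)=-31/2; μ^(3)=-65

((0, 0, 4, 3); (1, 1, 0, 0); (0, 2, 0, 0))


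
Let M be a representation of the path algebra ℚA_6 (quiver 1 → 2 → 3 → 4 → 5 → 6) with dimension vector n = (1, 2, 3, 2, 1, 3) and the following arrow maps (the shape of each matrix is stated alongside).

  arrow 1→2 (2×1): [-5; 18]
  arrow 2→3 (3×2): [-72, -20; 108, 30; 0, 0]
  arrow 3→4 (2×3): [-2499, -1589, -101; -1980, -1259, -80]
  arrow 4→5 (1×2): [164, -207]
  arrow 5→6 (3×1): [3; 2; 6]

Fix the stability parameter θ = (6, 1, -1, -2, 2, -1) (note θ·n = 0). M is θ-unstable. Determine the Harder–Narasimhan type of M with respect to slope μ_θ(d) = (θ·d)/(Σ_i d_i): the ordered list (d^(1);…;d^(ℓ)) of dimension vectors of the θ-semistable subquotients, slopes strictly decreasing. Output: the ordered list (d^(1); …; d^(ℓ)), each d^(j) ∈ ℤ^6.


Interval decomposition of M: I[1,2], I[2,6], I[3,3], I[3,4], I[6,6]^2.
HN type (ℓ=5): μ^(1)=7/2; μ^(2)=1/2; μ^(3)=-2/3; μ^(4)=-1; μ^(5)=-3/2

((1, 1, 0, 0, 0, 0); (0, 0, 0, 0, 1, 1); (0, 1, 1, 1, 0, 0); (0, 0, 1, 0, 0, 2); (0, 0, 1, 1, 0, 0))


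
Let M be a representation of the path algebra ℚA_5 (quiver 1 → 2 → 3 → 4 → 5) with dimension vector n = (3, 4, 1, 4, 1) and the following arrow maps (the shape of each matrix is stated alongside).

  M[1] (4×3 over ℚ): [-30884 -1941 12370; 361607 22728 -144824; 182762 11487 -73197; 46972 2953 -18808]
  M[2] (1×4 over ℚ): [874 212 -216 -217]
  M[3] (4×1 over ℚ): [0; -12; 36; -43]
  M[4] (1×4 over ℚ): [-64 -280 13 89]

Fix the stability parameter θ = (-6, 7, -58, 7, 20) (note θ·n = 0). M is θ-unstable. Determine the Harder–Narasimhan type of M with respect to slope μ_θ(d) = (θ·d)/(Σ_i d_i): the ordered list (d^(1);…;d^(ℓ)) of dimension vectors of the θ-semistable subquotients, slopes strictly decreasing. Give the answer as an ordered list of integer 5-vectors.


Interval decomposition of M: I[1,2]^2, I[1,5], I[2,2], I[4,4]^3.
HN type (ℓ=4): μ^(1)=20; μ^(2)=7; μ^(3)=-6; μ^(4)=-19

((0, 0, 0, 0, 1); (0, 3, 0, 4, 0); (2, 0, 0, 0, 0); (1, 1, 1, 0, 0))


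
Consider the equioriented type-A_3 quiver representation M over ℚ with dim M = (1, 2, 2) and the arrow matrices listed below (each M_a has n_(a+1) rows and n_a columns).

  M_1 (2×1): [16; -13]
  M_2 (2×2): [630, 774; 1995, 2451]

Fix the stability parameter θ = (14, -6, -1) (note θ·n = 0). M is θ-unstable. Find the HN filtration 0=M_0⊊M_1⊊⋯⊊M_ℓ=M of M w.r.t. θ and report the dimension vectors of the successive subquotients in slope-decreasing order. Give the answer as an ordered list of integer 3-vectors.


Interval decomposition of M: I[1,3], I[2,2], I[3,3].
HN type (ℓ=3): μ^(1)=7/3; μ^(2)=-1; μ^(3)=-6

((1, 1, 1); (0, 0, 1); (0, 1, 0))


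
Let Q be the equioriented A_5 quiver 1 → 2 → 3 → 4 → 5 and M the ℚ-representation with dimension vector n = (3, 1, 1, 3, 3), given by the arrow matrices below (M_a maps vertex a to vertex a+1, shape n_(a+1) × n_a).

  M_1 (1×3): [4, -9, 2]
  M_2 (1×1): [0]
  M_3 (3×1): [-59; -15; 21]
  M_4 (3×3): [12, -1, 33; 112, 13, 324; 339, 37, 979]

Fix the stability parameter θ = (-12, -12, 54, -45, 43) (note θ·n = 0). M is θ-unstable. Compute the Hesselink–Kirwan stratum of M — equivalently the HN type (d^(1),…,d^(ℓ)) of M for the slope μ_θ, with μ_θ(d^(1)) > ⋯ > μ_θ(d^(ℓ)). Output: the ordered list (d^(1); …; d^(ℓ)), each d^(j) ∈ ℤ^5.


Via rank(M_{q-1}∘⋯∘M_p): M ≅ I[1,1]^2, I[1,2], I[3,5], I[4,5]^2.
μ_θ-semistable layers: μ^(1)=43; μ^(2)=9/2; μ^(3)=-12; μ^(4)=-45

((0, 0, 0, 0, 3); (0, 0, 1, 1, 0); (3, 1, 0, 0, 0); (0, 0, 0, 2, 0))


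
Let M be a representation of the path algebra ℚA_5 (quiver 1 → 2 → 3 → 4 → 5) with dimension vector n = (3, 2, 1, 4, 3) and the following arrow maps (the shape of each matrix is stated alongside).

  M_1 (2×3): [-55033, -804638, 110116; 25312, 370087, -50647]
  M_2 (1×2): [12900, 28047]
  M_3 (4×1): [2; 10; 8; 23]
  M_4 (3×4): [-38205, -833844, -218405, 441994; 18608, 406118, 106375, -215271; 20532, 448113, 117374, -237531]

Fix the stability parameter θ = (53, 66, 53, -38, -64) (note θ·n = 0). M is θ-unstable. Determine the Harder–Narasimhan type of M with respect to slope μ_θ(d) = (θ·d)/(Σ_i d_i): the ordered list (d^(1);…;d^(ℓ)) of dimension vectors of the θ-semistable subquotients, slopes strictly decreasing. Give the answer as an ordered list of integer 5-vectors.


Via rank(M_{q-1}∘⋯∘M_p): M ≅ I[1,1], I[1,2], I[1,5], I[4,4], I[4,5]^2.
μ_θ-semistable layers: μ^(1)=66; μ^(2)=53; μ^(3)=14; μ^(4)=-38; μ^(5)=-51

((0, 1, 0, 0, 0); (2, 0, 0, 0, 0); (1, 1, 1, 1, 1); (0, 0, 0, 1, 0); (0, 0, 0, 2, 2))


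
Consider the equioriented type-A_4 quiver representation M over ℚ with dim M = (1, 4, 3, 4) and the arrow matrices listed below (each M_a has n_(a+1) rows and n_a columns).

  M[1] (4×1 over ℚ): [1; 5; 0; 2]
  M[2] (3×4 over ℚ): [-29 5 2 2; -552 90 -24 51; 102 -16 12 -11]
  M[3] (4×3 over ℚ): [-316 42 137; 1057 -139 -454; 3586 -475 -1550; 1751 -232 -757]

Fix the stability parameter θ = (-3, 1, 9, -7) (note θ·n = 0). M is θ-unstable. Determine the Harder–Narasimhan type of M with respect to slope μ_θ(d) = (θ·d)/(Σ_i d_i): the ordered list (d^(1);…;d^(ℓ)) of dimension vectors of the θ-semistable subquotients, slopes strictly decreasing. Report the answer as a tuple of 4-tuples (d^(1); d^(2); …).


Via rank(M_{q-1}∘⋯∘M_p): M ≅ I[1,2], I[2,2], I[2,4]^2, I[3,4], I[4,4].
μ_θ-semistable layers: μ^(1)=1; μ^(2)=-3; μ^(3)=-7

((0, 4, 3, 3); (1, 0, 0, 0); (0, 0, 0, 1))


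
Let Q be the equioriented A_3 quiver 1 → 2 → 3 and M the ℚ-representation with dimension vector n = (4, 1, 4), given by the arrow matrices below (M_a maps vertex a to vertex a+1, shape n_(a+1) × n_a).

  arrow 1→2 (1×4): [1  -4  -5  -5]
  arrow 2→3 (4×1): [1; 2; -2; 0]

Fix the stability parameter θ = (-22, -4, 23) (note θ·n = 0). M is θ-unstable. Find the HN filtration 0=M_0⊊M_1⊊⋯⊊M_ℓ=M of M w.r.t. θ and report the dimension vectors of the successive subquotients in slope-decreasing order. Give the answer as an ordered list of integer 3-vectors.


Barcode: M ≅ I[1,1]^3, I[1,3], I[3,3]^3. HN layers by μ_θ (3 steps, strictly decreasing):
  μ^(1)=23; μ^(2)=-4; μ^(3)=-22

((0, 0, 4); (0, 1, 0); (4, 0, 0))


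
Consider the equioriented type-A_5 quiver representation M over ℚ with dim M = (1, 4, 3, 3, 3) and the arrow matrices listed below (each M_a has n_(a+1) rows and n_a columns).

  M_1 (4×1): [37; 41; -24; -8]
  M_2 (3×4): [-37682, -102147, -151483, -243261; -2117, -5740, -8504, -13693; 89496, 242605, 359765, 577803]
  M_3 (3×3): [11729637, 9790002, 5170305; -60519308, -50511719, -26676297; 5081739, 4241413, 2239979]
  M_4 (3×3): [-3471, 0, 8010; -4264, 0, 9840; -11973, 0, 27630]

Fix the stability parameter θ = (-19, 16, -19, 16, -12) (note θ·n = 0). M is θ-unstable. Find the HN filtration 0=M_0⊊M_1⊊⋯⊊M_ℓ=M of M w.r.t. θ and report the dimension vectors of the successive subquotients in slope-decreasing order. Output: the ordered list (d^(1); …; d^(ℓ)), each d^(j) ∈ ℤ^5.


Interval decomposition of M: I[1,4], I[2,2], I[2,4], I[2,5], I[5,5]^2.
HN type (ℓ=5): μ^(1)=16; μ^(2)=2; μ^(3)=-3/2; μ^(4)=-12; μ^(5)=-19

((0, 1, 0, 2, 0); (0, 0, 0, 1, 1); (0, 3, 3, 0, 0); (0, 0, 0, 0, 2); (1, 0, 0, 0, 0))


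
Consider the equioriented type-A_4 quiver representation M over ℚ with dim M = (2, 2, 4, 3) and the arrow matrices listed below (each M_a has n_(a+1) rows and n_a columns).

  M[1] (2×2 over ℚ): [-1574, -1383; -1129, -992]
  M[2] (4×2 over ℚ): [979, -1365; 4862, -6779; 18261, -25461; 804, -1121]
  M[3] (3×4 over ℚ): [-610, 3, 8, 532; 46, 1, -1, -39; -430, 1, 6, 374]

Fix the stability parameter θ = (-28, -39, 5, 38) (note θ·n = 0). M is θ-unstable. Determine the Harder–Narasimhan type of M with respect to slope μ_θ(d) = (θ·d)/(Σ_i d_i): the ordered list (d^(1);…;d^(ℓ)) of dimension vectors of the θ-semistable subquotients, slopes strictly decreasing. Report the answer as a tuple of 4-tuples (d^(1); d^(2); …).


Via rank(M_{q-1}∘⋯∘M_p): M ≅ I[1,4]^2, I[3,3]^2, I[4,4].
μ_θ-semistable layers: μ^(1)=38; μ^(2)=5; μ^(3)=-67/2

((0, 0, 0, 3); (0, 0, 4, 0); (2, 2, 0, 0))


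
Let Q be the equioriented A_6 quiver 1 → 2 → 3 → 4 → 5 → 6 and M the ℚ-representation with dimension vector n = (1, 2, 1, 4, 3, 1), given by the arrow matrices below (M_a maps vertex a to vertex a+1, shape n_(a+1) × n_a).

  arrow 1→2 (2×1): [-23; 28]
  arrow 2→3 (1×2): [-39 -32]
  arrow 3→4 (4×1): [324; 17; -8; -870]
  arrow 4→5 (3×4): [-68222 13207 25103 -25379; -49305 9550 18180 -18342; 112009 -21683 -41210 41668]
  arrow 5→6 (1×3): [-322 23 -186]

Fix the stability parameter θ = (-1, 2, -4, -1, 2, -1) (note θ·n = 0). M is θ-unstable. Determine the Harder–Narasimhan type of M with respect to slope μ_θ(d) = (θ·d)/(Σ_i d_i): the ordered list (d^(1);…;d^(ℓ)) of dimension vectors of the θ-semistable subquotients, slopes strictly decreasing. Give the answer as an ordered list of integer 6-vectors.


Barcode: M ≅ I[1,6], I[2,2], I[4,4], I[4,5]^2. HN layers by μ_θ (3 steps, strictly decreasing):
  μ^(1)=2; μ^(2)=1/2; μ^(3)=-1

((0, 1, 0, 0, 2, 0); (0, 0, 0, 0, 1, 1); (1, 1, 1, 4, 0, 0))


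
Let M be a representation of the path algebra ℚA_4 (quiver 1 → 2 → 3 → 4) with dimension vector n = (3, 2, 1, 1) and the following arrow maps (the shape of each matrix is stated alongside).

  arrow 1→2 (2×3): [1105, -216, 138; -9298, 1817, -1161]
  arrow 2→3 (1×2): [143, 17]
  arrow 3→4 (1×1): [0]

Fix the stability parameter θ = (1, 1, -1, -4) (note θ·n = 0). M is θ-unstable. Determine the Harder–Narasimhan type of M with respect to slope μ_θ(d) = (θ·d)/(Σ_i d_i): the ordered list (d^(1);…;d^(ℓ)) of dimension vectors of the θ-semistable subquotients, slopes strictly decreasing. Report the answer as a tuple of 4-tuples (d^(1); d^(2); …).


Via rank(M_{q-1}∘⋯∘M_p): M ≅ I[1,1], I[1,2], I[1,3], I[4,4].
μ_θ-semistable layers: μ^(1)=1; μ^(2)=1/3; μ^(3)=-4

((2, 1, 0, 0); (1, 1, 1, 0); (0, 0, 0, 1))


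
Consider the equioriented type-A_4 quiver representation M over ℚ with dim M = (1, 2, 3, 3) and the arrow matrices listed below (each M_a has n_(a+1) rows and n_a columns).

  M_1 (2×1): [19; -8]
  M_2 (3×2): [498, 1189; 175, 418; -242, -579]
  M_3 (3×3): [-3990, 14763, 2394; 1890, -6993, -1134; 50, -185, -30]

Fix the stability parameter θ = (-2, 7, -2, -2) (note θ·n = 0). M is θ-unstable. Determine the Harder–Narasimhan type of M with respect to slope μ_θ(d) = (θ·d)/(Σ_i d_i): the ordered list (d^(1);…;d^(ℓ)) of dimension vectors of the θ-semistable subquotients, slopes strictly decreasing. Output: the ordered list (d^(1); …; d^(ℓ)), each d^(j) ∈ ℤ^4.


Interval decomposition of M: I[1,4], I[2,3], I[3,3], I[4,4]^2.
HN type (ℓ=3): μ^(1)=5/2; μ^(2)=1; μ^(3)=-2

((0, 1, 1, 0); (0, 1, 1, 1); (1, 0, 1, 2))


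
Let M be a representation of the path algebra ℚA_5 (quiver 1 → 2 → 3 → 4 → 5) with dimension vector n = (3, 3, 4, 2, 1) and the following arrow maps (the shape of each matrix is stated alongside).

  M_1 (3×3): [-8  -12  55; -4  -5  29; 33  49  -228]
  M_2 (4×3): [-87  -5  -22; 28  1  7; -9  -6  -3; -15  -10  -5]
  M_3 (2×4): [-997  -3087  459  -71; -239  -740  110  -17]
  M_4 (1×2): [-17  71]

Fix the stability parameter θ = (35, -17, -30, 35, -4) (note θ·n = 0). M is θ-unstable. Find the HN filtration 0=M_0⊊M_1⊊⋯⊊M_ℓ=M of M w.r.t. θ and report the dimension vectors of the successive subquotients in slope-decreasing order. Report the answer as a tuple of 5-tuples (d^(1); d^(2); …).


Interval decomposition of M: I[1,2], I[1,4], I[1,5], I[3,3]^2.
HN type (ℓ=5): μ^(1)=35; μ^(2)=31/2; μ^(3)=9; μ^(4)=-4; μ^(5)=-30

((0, 0, 0, 1, 0); (0, 0, 0, 1, 1); (1, 1, 0, 0, 0); (2, 2, 2, 0, 0); (0, 0, 2, 0, 0))


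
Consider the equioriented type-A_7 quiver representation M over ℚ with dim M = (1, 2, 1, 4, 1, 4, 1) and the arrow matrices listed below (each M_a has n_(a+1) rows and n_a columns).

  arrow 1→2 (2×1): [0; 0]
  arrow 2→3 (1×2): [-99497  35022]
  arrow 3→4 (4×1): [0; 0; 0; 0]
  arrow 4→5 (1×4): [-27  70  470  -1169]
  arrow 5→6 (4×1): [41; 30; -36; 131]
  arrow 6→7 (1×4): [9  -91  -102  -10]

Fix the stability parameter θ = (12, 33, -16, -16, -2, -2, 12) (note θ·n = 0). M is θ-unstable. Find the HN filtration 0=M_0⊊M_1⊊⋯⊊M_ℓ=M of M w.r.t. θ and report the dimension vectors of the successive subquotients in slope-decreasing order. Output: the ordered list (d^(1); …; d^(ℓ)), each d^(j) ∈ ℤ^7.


Via rank(M_{q-1}∘⋯∘M_p): M ≅ I[1,1], I[2,2], I[2,3], I[4,4]^3, I[4,7], I[6,6]^3.
μ_θ-semistable layers: μ^(1)=33; μ^(2)=12; μ^(3)=17/2; μ^(4)=-2; μ^(5)=-16

((0, 1, 0, 0, 0, 0, 0); (1, 0, 0, 0, 0, 0, 1); (0, 1, 1, 0, 0, 0, 0); (0, 0, 0, 0, 1, 4, 0); (0, 0, 0, 4, 0, 0, 0))


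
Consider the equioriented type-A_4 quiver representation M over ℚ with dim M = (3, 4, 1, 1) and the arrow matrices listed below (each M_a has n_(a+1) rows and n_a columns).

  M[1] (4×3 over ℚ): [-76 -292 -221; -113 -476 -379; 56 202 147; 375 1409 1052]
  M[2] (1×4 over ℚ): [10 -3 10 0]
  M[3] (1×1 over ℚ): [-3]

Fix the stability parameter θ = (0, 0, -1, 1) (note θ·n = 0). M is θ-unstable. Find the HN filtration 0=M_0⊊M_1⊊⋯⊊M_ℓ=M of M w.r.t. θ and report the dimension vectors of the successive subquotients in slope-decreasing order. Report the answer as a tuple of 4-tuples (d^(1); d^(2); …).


Via rank(M_{q-1}∘⋯∘M_p): M ≅ I[1,2]^2, I[1,4], I[2,2].
μ_θ-semistable layers: μ^(1)=1; μ^(2)=0; μ^(3)=-1/3

((0, 0, 0, 1); (2, 3, 0, 0); (1, 1, 1, 0))


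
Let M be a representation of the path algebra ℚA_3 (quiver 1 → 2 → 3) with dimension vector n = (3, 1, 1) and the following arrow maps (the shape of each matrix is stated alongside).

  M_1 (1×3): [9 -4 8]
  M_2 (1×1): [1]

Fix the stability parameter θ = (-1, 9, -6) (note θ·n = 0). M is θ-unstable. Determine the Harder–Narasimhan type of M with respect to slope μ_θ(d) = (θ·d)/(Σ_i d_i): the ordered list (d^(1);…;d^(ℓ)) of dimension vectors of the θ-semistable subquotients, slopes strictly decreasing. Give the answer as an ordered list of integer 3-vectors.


Via rank(M_{q-1}∘⋯∘M_p): M ≅ I[1,1]^2, I[1,3].
μ_θ-semistable layers: μ^(1)=3/2; μ^(2)=-1

((0, 1, 1); (3, 0, 0))


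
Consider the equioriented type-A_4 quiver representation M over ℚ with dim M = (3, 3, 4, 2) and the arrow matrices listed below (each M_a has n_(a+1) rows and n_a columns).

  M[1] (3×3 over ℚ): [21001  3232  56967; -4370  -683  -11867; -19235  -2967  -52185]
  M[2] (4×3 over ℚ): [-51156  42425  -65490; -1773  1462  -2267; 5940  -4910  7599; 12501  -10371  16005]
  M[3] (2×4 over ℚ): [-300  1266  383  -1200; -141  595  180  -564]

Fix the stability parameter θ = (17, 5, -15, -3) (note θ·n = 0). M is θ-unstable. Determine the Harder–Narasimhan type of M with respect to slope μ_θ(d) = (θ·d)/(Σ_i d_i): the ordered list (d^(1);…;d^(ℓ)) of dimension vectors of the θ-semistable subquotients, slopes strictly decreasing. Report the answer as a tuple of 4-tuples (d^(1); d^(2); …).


Via rank(M_{q-1}∘⋯∘M_p): M ≅ I[1,3], I[1,4]^2, I[3,3].
μ_θ-semistable layers: μ^(1)=7/3; μ^(2)=1; μ^(3)=-15

((1, 1, 1, 0); (2, 2, 2, 2); (0, 0, 1, 0))


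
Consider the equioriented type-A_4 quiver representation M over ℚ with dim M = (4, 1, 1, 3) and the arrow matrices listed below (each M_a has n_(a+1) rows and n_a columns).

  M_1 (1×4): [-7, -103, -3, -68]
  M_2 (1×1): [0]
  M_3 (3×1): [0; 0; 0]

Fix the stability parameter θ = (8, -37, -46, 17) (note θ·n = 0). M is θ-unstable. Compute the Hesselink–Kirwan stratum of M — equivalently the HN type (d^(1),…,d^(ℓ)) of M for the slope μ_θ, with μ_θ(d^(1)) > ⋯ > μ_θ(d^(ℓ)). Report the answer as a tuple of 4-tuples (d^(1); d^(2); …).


Via rank(M_{q-1}∘⋯∘M_p): M ≅ I[1,1]^3, I[1,2], I[3,3], I[4,4]^3.
μ_θ-semistable layers: μ^(1)=17; μ^(2)=8; μ^(3)=-29/2; μ^(4)=-46

((0, 0, 0, 3); (3, 0, 0, 0); (1, 1, 0, 0); (0, 0, 1, 0))


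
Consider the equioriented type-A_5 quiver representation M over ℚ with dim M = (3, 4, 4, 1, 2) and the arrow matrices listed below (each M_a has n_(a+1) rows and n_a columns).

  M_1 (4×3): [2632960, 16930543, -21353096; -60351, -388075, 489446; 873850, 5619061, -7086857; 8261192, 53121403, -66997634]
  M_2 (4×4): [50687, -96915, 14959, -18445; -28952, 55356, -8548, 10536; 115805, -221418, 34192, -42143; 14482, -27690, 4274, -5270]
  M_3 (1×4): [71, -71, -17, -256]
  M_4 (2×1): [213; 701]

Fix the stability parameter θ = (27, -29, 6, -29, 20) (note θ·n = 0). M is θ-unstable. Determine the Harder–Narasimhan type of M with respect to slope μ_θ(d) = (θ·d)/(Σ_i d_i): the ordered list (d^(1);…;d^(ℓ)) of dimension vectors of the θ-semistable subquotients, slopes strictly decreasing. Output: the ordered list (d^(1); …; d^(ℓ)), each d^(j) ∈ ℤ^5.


Via rank(M_{q-1}∘⋯∘M_p): M ≅ I[1,2]^2, I[1,5], I[2,3], I[3,3]^2, I[5,5].
μ_θ-semistable layers: μ^(1)=20; μ^(2)=6; μ^(3)=-1; μ^(4)=-25/4; μ^(5)=-29

((0, 0, 0, 0, 2); (0, 0, 3, 0, 0); (2, 2, 0, 0, 0); (1, 1, 1, 1, 0); (0, 1, 0, 0, 0))


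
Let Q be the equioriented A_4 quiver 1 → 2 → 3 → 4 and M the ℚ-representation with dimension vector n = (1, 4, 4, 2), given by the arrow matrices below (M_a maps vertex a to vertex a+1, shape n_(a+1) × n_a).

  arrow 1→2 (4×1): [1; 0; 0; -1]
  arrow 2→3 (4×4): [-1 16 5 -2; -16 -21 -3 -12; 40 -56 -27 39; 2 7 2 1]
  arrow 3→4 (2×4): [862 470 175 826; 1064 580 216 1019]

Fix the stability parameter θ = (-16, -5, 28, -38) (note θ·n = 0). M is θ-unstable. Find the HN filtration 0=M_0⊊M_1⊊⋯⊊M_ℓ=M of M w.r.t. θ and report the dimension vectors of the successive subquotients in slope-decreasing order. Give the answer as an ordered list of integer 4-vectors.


Barcode: M ≅ I[1,4], I[2,2], I[2,3], I[2,4], I[3,3]. HN layers by μ_θ (3 steps, strictly decreasing):
  μ^(1)=28; μ^(2)=-5; μ^(3)=-16

((0, 0, 2, 0); (0, 4, 2, 2); (1, 0, 0, 0))


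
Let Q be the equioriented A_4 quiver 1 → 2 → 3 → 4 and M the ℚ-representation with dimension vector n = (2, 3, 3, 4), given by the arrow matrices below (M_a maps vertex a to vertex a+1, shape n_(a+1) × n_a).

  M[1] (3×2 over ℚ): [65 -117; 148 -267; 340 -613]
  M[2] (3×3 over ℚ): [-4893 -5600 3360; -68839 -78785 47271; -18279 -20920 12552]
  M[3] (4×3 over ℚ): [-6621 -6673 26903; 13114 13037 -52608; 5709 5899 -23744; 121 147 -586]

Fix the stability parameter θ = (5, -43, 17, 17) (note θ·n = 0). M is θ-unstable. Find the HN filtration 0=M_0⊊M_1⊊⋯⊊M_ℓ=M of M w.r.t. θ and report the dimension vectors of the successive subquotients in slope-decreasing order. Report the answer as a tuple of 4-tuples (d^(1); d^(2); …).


Barcode: M ≅ I[1,2], I[1,4], I[2,4], I[3,4], I[4,4]. HN layers by μ_θ (3 steps, strictly decreasing):
  μ^(1)=17; μ^(2)=-19; μ^(3)=-43

((0, 0, 3, 4); (2, 2, 0, 0); (0, 1, 0, 0))
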